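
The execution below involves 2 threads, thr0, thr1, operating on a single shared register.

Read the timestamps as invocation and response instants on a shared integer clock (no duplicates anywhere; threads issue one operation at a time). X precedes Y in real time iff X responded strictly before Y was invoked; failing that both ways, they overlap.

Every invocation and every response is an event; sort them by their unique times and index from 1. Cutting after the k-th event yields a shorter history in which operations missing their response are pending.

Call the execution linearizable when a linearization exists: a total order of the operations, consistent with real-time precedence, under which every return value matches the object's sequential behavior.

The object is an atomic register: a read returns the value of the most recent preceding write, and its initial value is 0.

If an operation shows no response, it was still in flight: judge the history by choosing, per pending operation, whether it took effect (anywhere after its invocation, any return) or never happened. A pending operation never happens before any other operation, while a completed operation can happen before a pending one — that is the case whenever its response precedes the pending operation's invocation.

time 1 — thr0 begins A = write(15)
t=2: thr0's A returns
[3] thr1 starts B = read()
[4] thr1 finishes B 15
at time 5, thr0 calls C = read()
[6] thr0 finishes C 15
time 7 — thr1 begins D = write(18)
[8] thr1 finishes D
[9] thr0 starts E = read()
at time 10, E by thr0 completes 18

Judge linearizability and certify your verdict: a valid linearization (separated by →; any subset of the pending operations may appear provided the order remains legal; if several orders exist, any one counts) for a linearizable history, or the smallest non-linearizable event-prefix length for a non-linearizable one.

after step 1 (A write(15)): value 15
after step 2 (B read() → 15): value 15
after step 3 (C read() → 15): value 15
after step 4 (D write(18)): value 18
after step 5 (E read() → 18): value 18

linearizable — witness: A → B → C → D → E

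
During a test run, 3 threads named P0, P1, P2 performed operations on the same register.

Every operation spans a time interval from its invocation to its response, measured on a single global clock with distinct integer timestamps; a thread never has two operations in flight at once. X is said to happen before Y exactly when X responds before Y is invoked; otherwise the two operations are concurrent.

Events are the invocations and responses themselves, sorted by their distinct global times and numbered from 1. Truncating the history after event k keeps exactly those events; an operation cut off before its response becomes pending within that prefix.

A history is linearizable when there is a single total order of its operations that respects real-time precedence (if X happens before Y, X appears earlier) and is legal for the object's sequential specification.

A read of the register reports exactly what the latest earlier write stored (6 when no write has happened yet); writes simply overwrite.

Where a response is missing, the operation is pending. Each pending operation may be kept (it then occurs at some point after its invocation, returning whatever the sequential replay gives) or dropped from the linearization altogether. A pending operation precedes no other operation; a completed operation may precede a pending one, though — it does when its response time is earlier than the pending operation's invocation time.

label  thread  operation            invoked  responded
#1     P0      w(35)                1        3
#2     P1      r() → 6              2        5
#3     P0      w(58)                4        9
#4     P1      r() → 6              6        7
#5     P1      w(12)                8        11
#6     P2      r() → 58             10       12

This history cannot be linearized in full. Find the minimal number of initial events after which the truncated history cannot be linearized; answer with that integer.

7

one valid order for events 1..6 is #2, #1:
step 1: #2 r() → 6 — value 6
step 2: #1 w(35) — value 35
adding event 7 (#4 responds at 7) leaves no legal real-time order
including or dropping the 1 pending operation (#3) in any combination fails
e.g. #1, #2, #4 (pending dropped): illegal at step 2, since #2 r() → 6 cannot apply there
e.g. #2, #1, #4 (pending dropped): illegal at step 3, since #4 r() → 6 cannot apply there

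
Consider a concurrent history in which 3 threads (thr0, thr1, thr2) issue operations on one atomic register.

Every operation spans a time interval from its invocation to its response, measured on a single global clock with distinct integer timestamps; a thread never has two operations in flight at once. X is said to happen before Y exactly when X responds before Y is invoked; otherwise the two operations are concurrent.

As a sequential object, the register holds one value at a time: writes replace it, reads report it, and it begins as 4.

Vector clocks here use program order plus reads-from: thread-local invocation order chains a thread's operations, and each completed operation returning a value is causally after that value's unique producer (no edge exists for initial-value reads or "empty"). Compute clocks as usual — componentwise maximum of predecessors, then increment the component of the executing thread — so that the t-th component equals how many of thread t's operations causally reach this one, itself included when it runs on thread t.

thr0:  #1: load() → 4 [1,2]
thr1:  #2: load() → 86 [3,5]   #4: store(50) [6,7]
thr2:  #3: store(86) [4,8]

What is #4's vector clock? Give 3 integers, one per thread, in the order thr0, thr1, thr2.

root op #3, invoked 4: fresh clock plus thr2's own tick → (0, 0, 1)
root op #1, invoked 1: fresh clock plus thr0's own tick → (1, 0, 0)
#2, invoked 3, takes VC(#3)=(0, 0, 1) under max, adds 1 for thr1 → (0, 1, 1)
#4, invoked 6, takes VC(#2)=(0, 1, 1) under max, adds 1 for thr1 → (0, 2, 1)
target: VC(#4) = (0, 2, 1)

(0, 2, 1)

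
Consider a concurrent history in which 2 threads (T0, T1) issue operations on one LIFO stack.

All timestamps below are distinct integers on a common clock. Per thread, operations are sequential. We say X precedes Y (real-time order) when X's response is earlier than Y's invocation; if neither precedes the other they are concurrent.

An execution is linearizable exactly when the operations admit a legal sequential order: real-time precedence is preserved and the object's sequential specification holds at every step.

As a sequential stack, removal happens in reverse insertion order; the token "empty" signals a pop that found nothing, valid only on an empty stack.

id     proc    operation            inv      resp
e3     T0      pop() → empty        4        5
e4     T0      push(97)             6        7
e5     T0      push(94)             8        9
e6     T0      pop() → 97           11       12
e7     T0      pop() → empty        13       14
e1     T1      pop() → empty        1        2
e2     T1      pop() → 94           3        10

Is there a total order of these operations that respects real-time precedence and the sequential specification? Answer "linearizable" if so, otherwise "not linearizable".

linearizable

one valid linearization: e1, e3, e4, e5, e2, e6, e7
1. e1 pop() → empty, leaving stack <>
2. e3 pop() → empty, leaving stack <>
3. e4 push(97), leaving stack <97>
4. e5 push(94), leaving stack <97,94>
5. e2 pop() → 94, leaving stack <97>
6. e6 pop() → 97, leaving stack <>
7. e7 pop() → empty, leaving stack <>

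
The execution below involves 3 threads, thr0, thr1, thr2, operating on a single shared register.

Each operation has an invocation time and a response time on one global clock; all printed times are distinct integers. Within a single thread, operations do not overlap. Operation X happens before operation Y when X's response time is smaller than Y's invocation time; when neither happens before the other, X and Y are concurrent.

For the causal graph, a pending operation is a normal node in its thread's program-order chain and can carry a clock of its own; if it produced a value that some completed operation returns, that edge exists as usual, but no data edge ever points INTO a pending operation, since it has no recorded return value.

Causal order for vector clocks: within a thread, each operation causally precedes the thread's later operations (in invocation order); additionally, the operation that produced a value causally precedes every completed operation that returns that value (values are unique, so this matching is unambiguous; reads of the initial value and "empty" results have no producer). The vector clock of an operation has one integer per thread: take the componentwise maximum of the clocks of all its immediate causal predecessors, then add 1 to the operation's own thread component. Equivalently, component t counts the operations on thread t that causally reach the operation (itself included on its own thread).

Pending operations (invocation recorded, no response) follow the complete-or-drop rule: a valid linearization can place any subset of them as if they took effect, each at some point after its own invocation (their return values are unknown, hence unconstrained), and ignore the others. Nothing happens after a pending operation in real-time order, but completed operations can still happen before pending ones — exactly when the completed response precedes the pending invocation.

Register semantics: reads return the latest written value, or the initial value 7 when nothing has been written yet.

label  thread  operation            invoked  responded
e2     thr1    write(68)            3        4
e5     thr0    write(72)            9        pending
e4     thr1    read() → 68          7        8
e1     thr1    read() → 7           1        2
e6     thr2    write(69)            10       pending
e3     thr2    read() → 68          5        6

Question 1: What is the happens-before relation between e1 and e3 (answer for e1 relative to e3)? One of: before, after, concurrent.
Answer: before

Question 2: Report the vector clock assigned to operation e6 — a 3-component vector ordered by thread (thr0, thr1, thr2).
Answer: (0, 2, 2)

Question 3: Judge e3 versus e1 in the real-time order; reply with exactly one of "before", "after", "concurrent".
Answer: after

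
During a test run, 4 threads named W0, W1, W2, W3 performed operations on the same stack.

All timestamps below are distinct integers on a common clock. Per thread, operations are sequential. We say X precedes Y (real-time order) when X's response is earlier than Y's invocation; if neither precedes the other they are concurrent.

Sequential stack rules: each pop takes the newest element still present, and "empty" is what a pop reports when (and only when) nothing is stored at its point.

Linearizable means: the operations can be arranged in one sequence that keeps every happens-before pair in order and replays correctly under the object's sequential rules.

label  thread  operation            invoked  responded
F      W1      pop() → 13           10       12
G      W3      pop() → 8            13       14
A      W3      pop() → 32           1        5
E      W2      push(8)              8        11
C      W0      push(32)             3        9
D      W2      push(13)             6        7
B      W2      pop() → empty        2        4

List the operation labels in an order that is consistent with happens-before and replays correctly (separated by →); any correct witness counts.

B → C → A → D → F → E → G

1. B pop() → empty, leaving stack <>
2. C push(32), leaving stack <32>
3. A pop() → 32, leaving stack <>
4. D push(13), leaving stack <13>
5. F pop() → 13, leaving stack <>
6. E push(8), leaving stack <8>
7. G pop() → 8, leaving stack <>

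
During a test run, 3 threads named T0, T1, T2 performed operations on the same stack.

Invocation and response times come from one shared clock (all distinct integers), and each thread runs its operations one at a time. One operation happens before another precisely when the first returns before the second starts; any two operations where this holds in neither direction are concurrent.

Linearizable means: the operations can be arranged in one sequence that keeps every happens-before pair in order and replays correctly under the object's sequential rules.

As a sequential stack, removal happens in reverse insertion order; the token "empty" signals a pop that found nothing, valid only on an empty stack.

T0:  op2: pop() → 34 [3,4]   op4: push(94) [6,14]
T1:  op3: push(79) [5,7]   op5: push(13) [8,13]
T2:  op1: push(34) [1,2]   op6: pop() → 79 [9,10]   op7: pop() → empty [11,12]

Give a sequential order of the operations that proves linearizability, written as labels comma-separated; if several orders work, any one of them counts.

op1, op2, op3, op6, op7, op4, op5

after step 1 (op1 push(34)): stack <34>
after step 2 (op2 pop() → 34): stack <>
after step 3 (op3 push(79)): stack <79>
after step 4 (op6 pop() → 79): stack <>
after step 5 (op7 pop() → empty): stack <>
after step 6 (op4 push(94)): stack <94>
after step 7 (op5 push(13)): stack <94,13>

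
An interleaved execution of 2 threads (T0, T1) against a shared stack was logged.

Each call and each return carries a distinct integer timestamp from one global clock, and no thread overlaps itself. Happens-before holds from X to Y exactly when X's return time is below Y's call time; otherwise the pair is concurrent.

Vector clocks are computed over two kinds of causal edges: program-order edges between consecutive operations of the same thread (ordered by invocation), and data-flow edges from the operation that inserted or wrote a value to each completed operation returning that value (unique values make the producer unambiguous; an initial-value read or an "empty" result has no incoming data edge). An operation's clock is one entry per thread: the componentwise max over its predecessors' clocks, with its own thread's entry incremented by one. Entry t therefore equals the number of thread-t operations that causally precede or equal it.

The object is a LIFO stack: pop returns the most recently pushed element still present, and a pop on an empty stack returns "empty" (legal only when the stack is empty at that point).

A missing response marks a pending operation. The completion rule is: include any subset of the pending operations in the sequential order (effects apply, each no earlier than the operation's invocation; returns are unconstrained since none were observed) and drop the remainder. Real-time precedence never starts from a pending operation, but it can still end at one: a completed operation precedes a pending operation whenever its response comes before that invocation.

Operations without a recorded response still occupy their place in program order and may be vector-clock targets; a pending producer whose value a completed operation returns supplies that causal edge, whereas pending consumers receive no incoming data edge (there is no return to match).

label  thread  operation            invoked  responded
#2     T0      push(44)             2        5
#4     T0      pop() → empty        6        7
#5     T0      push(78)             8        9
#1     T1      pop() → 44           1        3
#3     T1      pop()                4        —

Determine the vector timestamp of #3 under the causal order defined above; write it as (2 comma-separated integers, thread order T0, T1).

VC(#2, invoked at 2): no causal predecessors; +1 on T0 → (1, 0)
from VC(#2)=(1, 0), #1 (invoked 1) maxes components and bumps T1 → (1, 1)
from VC(#2)=(1, 0), #4 (invoked 6) maxes components and bumps T0 → (2, 0)
from VC(#1)=(1, 1), #3 (invoked 4) maxes components and bumps T1 → (1, 2)
from VC(#4)=(2, 0), #5 (invoked 8) maxes components and bumps T0 → (3, 0)
target: VC(#3) = (1, 2)

(1, 2)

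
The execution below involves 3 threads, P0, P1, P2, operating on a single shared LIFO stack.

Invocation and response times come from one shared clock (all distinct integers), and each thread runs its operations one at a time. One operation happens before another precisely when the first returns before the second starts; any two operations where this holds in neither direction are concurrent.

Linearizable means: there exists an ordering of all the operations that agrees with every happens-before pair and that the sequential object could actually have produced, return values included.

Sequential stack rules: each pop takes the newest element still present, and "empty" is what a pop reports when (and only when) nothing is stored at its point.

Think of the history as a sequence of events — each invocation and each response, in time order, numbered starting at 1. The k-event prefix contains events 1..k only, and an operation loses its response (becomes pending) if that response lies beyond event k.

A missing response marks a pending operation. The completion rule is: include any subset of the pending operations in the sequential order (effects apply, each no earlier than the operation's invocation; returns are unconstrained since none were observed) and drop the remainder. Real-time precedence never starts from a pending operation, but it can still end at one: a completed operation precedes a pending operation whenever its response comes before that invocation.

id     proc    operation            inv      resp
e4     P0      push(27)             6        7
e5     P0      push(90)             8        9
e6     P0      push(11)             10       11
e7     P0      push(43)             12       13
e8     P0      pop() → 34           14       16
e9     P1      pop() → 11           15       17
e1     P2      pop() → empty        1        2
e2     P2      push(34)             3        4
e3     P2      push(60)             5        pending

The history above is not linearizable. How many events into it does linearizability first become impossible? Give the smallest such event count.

16

events 1..15 are linearizable; a witness order is e1, e2, e3, e4, e5, e6, e7:
after step 1 (e1 pop() → empty): stack <>
after step 2 (e2 push(34)): stack <34>
after step 3 (e3 push(60) (pending, included)): stack <34,60>
after step 4 (e4 push(27)): stack <34,60,27>
after step 5 (e5 push(90)): stack <34,60,27,90>
after step 6 (e6 push(11)): stack <34,60,27,90,11>
after step 7 (e7 push(43)): stack <34,60,27,90,11,43>
at event 16 (e8's time-16 response) nothing linearizes any more
completion choices over the 2 pending operations (e3, e9) were checked; none helps
one such order, e1, e2, e4, e5, e6, e7, e8 (pending dropped), breaks at step 7 where e8 pop() → 34 is illegal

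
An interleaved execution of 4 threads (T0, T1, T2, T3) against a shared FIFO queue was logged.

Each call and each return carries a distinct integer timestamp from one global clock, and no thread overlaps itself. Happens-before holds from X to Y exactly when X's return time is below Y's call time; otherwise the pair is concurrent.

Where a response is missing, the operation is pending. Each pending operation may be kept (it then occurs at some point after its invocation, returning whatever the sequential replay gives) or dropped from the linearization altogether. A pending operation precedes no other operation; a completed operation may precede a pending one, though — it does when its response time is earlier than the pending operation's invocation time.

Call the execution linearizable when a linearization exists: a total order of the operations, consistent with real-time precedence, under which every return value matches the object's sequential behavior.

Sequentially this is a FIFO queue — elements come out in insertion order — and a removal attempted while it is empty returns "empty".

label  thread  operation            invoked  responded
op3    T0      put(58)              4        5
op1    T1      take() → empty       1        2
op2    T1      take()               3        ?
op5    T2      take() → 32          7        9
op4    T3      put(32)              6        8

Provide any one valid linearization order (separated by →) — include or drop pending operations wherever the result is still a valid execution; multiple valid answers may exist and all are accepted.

op1 → op3 → op2 → op4 → op5

after step 1 (op1 take() → empty): queue <>
after step 2 (op3 put(58)): queue <58>
after step 3 (op2 take() (pending, included)): queue <>
after step 4 (op4 put(32)): queue <32>
after step 5 (op5 take() → 32): queue <>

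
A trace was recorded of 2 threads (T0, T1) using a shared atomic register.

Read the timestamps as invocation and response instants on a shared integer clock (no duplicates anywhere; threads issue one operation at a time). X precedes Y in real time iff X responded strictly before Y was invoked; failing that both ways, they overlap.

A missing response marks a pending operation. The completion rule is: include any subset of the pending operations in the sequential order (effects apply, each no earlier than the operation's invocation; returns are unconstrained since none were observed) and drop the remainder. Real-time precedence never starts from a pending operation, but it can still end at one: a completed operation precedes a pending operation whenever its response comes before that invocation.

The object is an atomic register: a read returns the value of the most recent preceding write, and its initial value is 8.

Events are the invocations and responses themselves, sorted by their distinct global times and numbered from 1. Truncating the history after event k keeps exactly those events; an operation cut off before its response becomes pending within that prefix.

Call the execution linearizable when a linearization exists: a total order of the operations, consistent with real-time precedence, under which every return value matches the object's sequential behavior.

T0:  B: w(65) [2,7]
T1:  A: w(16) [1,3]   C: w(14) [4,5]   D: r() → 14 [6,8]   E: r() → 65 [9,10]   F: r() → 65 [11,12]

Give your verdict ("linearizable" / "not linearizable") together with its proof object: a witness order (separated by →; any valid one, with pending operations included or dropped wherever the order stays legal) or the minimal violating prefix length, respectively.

1. A w(16), leaving value 16
2. C w(14), leaving value 14
3. D r() → 14, leaving value 14
4. B w(65), leaving value 65
5. E r() → 65, leaving value 65
6. F r() → 65, leaving value 65

linearizable — witness: A → C → D → B → E → F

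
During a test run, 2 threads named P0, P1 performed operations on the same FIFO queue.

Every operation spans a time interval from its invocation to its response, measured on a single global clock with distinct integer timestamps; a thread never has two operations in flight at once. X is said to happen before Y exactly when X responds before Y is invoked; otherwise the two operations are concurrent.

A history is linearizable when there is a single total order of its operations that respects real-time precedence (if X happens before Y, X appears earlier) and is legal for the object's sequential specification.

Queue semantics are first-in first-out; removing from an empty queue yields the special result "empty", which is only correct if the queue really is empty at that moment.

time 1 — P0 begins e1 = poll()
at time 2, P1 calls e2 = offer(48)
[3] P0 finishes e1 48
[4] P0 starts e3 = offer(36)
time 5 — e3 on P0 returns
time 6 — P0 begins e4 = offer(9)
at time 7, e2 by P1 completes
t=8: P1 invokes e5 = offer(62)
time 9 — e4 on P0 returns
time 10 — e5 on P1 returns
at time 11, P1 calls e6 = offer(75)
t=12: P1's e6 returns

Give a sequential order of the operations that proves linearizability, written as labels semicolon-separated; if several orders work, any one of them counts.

e2; e1; e3; e4; e5; e6

step 1: e2 offer(48) — queue <48>
step 2: e1 poll() → 48 — queue <>
step 3: e3 offer(36) — queue <36>
step 4: e4 offer(9) — queue <36,9>
step 5: e5 offer(62) — queue <36,9,62>
step 6: e6 offer(75) — queue <36,9,62,75>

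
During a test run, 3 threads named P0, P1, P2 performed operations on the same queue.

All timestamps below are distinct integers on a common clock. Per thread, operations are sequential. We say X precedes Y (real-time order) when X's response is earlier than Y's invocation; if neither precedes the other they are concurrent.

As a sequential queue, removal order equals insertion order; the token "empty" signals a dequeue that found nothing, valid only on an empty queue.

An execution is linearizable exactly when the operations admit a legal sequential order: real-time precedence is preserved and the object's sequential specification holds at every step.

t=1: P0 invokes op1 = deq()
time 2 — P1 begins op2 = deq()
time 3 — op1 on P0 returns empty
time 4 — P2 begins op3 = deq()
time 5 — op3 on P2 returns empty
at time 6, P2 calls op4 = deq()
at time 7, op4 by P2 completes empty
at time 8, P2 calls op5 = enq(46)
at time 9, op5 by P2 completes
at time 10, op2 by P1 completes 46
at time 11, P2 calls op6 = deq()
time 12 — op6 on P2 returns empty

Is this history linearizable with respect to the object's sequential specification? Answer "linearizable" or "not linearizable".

one valid linearization: op1, op3, op4, op5, op2, op6
step 1: op1 deq() → empty — queue <>
step 2: op3 deq() → empty — queue <>
step 3: op4 deq() → empty — queue <>
step 4: op5 enq(46) — queue <46>
step 5: op2 deq() → 46 — queue <>
step 6: op6 deq() → empty — queue <>

linearizable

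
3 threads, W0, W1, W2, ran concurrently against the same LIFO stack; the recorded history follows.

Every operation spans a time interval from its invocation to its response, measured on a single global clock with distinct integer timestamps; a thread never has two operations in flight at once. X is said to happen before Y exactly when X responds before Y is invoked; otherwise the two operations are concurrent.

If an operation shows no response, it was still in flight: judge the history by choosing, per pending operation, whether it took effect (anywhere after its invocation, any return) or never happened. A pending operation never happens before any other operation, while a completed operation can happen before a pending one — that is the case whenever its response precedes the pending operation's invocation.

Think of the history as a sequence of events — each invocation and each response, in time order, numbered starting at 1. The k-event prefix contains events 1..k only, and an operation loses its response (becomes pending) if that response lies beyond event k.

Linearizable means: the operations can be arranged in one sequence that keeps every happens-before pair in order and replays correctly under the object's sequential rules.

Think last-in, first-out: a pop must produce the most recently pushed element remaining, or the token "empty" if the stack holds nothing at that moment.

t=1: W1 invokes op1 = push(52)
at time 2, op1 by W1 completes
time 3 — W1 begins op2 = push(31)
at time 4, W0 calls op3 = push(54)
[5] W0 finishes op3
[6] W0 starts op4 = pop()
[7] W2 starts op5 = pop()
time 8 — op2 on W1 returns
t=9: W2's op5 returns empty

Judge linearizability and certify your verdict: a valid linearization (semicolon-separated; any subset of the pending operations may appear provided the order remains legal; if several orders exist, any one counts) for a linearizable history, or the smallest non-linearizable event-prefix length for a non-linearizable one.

not linearizable — minimal violating prefix: 9 events

the violation lands at event 9, op5's response at time 9: events 1..8 linearize, events 1..9 do not
4 completed operations, 3 real-time-consistent orders — every LIFO stack replay fails
every completion of the 1 pending operation (op4) was checked; none linearizes
e.g. op1, op2, op3, op5 (pending dropped): illegal at step 4, since op5 pop() → empty cannot apply there
e.g. op1, op3, op2, op5 (pending dropped): illegal at step 4, since op5 pop() → empty cannot apply there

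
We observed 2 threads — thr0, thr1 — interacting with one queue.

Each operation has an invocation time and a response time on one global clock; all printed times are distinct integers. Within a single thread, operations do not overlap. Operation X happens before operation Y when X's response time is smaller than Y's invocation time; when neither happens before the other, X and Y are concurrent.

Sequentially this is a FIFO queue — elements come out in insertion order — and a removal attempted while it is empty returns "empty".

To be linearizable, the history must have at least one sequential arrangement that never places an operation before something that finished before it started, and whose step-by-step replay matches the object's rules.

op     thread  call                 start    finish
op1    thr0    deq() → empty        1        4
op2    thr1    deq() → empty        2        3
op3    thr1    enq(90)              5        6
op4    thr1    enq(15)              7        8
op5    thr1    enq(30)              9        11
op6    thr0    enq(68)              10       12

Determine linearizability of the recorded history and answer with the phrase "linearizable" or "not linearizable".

linearizable

witness order: op1, op2, op3, op4, op5, op6
1. op1 deq() → empty, leaving queue <>
2. op2 deq() → empty, leaving queue <>
3. op3 enq(90), leaving queue <90>
4. op4 enq(15), leaving queue <90,15>
5. op5 enq(30), leaving queue <90,15,30>
6. op6 enq(68), leaving queue <90,15,30,68>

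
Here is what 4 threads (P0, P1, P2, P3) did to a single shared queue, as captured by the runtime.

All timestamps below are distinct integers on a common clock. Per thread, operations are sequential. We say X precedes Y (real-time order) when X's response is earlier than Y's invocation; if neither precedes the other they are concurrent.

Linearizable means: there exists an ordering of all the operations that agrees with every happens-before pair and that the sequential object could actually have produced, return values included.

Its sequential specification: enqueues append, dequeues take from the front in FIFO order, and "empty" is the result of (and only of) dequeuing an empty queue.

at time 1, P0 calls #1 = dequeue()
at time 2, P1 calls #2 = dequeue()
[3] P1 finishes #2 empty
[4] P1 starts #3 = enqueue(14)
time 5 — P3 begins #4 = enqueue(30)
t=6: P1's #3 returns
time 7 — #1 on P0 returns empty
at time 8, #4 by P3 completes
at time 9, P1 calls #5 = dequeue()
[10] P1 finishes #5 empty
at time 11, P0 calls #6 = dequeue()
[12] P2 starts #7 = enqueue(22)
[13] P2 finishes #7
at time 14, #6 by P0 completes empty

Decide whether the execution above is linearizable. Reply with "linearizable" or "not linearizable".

the violation lands at event 10, #5's response at time 10: events 1..9 linearize, events 1..10 do not
all 8 real-time-respecting orders fail — 5 completed queue operations, no legal replay
sample order #1, #2, #3, #4, #5 stalls at step 5 — #5 dequeue() → empty has no legal effect
sample order #1, #2, #4, #3, #5 stalls at step 5 — #5 dequeue() → empty has no legal effect

not linearizable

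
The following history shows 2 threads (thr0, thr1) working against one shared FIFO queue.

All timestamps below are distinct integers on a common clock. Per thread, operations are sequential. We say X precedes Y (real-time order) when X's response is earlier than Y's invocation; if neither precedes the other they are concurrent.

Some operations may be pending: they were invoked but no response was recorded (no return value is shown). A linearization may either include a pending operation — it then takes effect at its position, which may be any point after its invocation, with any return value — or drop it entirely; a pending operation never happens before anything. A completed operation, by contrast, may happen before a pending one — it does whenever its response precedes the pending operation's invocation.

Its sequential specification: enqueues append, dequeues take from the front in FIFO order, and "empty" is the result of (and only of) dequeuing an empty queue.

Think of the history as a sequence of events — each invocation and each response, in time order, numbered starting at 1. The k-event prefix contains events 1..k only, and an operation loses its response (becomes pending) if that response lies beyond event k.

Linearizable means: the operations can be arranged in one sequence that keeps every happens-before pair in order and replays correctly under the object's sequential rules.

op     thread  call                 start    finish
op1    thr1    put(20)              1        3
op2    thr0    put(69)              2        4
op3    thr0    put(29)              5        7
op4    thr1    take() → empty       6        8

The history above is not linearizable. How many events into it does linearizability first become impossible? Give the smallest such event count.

8

events 1..7 are linearizable; a witness order is op1, op2, op3:
after step 1 (op1 put(20)): queue <20>
after step 2 (op2 put(69)): queue <20,69>
after step 3 (op3 put(29)): queue <20,69,29>
adding event 8 (op4 responds at 8) leaves no legal real-time order
e.g. op1, op2, op3, op4: illegal at step 4, since op4 take() → empty cannot apply there
e.g. op1, op2, op4, op3: illegal at step 3, since op4 take() → empty cannot apply there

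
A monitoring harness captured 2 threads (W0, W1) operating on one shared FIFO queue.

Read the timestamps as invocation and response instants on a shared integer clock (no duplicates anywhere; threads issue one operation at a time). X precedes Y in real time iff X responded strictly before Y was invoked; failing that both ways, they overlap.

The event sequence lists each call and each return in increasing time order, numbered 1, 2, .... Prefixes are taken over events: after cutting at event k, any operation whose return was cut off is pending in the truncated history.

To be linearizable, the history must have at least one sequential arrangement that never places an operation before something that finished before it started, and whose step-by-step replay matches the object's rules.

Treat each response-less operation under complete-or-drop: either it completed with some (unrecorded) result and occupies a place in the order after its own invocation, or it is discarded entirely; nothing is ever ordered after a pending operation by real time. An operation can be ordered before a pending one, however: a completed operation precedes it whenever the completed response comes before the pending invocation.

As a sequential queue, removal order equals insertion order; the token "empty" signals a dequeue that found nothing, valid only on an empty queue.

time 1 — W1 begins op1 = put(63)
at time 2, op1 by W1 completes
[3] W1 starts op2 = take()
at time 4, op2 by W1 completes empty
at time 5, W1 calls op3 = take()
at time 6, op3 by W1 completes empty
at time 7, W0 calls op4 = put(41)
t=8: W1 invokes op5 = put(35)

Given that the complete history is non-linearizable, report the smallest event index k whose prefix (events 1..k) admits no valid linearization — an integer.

one valid order for events 1..3 is op1:
1. op1 put(63), leaving queue <63>
event 4 — op2's response, time 4 — after it, nothing linearizes
one such order, op1, op2, breaks at step 2 where op2 take() → empty is illegal

4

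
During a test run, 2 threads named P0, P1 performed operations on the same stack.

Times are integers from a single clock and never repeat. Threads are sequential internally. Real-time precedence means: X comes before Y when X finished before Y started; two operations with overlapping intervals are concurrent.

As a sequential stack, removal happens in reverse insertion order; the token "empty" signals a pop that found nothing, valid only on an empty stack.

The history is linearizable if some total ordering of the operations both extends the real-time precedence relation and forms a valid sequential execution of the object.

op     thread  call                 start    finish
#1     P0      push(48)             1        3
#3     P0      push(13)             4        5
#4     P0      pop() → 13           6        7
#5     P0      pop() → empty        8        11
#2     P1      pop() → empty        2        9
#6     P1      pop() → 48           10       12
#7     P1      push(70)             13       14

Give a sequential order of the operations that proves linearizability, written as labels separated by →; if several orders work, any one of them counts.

#2 → #1 → #3 → #4 → #6 → #5 → #7

step 1: #2 pop() → empty — stack <>
step 2: #1 push(48) — stack <48>
step 3: #3 push(13) — stack <48,13>
step 4: #4 pop() → 13 — stack <48>
step 5: #6 pop() → 48 — stack <>
step 6: #5 pop() → empty — stack <>
step 7: #7 push(70) — stack <70>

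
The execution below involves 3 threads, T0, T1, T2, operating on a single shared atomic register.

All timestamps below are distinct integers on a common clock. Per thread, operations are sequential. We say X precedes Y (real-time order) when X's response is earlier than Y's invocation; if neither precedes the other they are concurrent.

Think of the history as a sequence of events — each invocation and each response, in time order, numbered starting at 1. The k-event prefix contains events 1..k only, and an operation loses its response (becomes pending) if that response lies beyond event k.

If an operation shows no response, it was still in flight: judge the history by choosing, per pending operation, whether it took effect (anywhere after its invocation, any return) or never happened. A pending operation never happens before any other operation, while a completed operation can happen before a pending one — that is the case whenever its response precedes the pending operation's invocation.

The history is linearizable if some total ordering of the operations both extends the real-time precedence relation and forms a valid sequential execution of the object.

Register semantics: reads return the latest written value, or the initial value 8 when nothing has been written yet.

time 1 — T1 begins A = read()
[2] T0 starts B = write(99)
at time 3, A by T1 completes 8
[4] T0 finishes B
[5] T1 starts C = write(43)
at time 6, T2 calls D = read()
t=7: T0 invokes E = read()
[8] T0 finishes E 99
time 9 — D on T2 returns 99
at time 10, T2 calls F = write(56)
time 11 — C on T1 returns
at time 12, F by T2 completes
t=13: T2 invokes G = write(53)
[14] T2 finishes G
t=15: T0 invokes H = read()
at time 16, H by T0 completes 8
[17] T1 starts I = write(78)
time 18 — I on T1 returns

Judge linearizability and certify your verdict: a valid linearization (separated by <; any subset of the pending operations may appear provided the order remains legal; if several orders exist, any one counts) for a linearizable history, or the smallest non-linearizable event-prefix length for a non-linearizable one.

events 1..15 are fine; event 16 — the response of H at time 16 — makes the prefix non-linearizable
real-time-consistent orders of the 8 completed operations: 16 — all fail the atomic register replay
for example A, B, C, D, E, F, G, H fails at step 4: D read() → 99 is not legal there
for example A, B, C, E, D, F, G, H fails at step 4: E read() → 99 is not legal there

not linearizable — minimal violating prefix: 16 events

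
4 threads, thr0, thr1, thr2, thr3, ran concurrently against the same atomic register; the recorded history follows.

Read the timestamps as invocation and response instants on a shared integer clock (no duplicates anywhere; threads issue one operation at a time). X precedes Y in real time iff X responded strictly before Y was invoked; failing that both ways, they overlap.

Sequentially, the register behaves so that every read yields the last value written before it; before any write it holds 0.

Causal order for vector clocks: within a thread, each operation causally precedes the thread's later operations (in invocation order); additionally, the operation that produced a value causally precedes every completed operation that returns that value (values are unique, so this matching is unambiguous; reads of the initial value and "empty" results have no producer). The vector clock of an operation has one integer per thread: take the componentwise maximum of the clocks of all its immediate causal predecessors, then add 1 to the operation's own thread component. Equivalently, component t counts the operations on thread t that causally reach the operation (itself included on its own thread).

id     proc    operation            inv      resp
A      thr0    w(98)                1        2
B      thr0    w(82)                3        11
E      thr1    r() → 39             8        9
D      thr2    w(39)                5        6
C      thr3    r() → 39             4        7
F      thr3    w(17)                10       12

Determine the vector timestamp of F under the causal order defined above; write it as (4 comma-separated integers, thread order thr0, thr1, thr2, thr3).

(0, 0, 1, 2)

VC(D, invoked at 5): no causal predecessors; +1 on thr2 → (0, 0, 1, 0)
VC(A, invoked at 1): no causal predecessors; +1 on thr0 → (1, 0, 0, 0)
invoked at 4, C merges VC(D)=(0, 0, 1, 0) and bumps thr3's slot → (0, 0, 1, 1)
invoked at 8, E merges VC(D)=(0, 0, 1, 0) and bumps thr1's slot → (0, 1, 1, 0)
invoked at 3, B merges VC(A)=(1, 0, 0, 0) and bumps thr0's slot → (2, 0, 0, 0)
invoked at 10, F merges VC(C)=(0, 0, 1, 1) and bumps thr3's slot → (0, 0, 1, 2)
target: VC(F) = (0, 0, 1, 2)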